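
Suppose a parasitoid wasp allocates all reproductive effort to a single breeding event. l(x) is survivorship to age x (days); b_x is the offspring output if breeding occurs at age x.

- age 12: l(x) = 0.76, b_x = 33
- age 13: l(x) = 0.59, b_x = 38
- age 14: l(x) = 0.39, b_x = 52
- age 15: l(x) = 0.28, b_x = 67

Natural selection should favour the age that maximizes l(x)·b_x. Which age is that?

12

Expected offspring if breeding at age x = l(x) × b_x:
  age 12: 0.76 × 33 = 25.080
  age 13: 0.59 × 38 = 22.420
  age 14: 0.39 × 52 = 20.280
  age 15: 0.28 × 67 = 18.760
Maximum at age 12 (25.080).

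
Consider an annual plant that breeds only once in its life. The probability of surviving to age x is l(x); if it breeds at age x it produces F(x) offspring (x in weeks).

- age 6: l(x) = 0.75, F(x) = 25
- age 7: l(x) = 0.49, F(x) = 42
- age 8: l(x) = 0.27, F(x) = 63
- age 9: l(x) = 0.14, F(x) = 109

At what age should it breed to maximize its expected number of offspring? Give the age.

7

Expected offspring if breeding at age x = l(x) × F(x):
  age 6: 0.75 × 25 = 18.750
  age 7: 0.49 × 42 = 20.580
  age 8: 0.27 × 63 = 17.010
  age 9: 0.14 × 109 = 15.260
Maximum at age 7 (20.580).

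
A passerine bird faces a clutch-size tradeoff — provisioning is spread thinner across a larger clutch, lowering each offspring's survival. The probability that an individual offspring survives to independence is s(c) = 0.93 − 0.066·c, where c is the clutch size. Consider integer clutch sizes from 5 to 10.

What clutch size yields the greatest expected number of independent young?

7

Expected independent young = c × s(c):
  c=5: 5 × 0.600 = 3.000
  c=6: 6 × 0.534 = 3.204
  c=7: 7 × 0.468 = 3.276
  c=8: 8 × 0.402 = 3.216
  c=9: 9 × 0.336 = 3.024
  c=10: 10 × 0.270 = 2.700
Maximum at c = 7 (3.276 independent young).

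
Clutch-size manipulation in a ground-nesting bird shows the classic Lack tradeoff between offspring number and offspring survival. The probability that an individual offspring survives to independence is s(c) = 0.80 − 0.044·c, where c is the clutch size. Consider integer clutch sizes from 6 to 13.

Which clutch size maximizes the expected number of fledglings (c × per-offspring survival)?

9

Expected fledglings = c × s(c):
  c=6: 6 × 0.536 = 3.216
  c=7: 7 × 0.492 = 3.444
  c=8: 8 × 0.448 = 3.584
  c=9: 9 × 0.404 = 3.636
  c=10: 10 × 0.360 = 3.600
  c=11: 11 × 0.316 = 3.476
  c=12: 12 × 0.272 = 3.264
  c=13: 13 × 0.228 = 2.964
Maximum at c = 9 (3.636 fledglings).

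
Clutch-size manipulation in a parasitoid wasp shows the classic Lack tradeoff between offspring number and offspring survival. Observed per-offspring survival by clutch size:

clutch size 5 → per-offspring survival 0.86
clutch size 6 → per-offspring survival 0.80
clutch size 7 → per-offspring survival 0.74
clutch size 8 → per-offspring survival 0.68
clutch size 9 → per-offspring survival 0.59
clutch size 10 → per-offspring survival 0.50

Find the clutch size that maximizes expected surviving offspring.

Expected surviving offspring = c × s(c):
  c=5: 5 × 0.86 = 4.300
  c=6: 6 × 0.80 = 4.800
  c=7: 7 × 0.74 = 5.180
  c=8: 8 × 0.68 = 5.440
  c=9: 9 × 0.59 = 5.310
  c=10: 10 × 0.50 = 5.000
Maximum at c = 8 (5.440 surviving offspring).

8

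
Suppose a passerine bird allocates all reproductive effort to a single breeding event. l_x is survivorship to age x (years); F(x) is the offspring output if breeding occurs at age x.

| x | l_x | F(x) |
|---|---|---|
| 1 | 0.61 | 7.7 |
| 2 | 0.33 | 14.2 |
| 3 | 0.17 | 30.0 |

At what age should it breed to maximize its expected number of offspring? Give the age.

Expected offspring if breeding at age x = l_x × F(x):
  age 1: 0.61 × 7.7 = 4.697
  age 2: 0.33 × 14.2 = 4.686
  age 3: 0.17 × 30.0 = 5.100
Maximum at age 3 (5.100).

3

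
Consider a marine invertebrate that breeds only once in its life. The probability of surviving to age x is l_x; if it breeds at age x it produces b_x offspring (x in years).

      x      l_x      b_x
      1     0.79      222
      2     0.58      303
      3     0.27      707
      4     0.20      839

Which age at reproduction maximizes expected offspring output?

Expected offspring if breeding at age x = l_x × b_x:
  age 1: 0.79 × 222 = 175.380
  age 2: 0.58 × 303 = 175.740
  age 3: 0.27 × 707 = 190.890
  age 4: 0.20 × 839 = 167.800
Maximum at age 3 (190.890).

3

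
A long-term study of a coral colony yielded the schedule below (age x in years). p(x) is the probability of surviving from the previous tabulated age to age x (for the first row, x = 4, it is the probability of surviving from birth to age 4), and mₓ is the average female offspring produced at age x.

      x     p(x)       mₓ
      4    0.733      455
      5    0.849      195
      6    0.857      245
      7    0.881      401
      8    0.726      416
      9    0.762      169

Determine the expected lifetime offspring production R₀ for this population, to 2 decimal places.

Survivorship from birth: l_x = p_4·p_5·…·p_x.
  l_4 = 0.73300
  l_5 = 0.62232
  l_6 = 0.53333
  l_7 = 0.46986
  l_8 = 0.34112
  l_9 = 0.25993
R₀ = Σ l_x mₓ:
  age 4: 0.73300 × 455 = 333.5150
  age 5: 0.62232 × 195 = 121.3524
  age 6: 0.53333 × 245 = 130.6659
  age 7: 0.46986 × 401 = 188.4139
  age 8: 0.34112 × 416 = 141.9059
  age 9: 0.25993 × 169 = 43.9282
R₀ = 333.5150 + 121.3524 + 130.6659 + 188.4139 + 141.9059 + 43.9282 = 959.7812

959.78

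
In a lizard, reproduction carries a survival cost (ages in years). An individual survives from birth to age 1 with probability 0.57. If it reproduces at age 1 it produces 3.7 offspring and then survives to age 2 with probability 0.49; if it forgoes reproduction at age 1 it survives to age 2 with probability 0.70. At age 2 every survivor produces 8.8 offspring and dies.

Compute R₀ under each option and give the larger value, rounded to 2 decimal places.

breed at age 1: R₀ = 0.57 × (3.7 + 0.49 × 8.8) = 0.57 × 8.0120 = 4.5668
delay to age 2: R₀ = 0.57 × (0.70 × 8.8) = 0.57 × 6.1600 = 3.5112
Higher: breed at age 1 (4.5668).

4.57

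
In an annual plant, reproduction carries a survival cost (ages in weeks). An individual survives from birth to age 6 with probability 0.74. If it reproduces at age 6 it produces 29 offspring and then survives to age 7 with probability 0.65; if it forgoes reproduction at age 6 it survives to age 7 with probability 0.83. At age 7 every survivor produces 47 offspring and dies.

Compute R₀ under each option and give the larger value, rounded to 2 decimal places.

breed at age 6: R₀ = 0.74 × (29 + 0.65 × 47) = 0.74 × 59.5500 = 44.0670
delay to age 7: R₀ = 0.74 × (0.83 × 47) = 0.74 × 39.0100 = 28.8674
Higher: breed at age 6 (44.0670).

44.07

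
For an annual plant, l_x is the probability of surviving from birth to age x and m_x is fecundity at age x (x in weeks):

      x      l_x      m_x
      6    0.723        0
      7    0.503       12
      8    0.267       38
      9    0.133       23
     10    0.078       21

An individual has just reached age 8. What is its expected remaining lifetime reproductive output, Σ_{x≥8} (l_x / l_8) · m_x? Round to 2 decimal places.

l_8 = 0.267. Conditional survival from age 8 to x is l_x / l_8.
  x=8: (0.267/0.267) × 38 = 38.0000
  x=9: (0.133/0.267) × 23 = 11.4569
  x=10: (0.078/0.267) × 21 = 6.1348
Sum = 38.0000 + 11.4569 + 6.1348 = 55.5918

55.59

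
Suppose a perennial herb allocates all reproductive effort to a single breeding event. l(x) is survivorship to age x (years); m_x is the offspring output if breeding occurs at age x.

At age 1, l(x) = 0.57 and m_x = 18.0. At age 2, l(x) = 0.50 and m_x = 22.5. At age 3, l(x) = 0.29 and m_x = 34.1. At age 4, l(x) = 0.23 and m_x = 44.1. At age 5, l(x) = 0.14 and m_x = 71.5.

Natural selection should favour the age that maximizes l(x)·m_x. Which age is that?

Expected offspring if breeding at age x = l(x) × m_x:
  age 1: 0.57 × 18.0 = 10.260
  age 2: 0.50 × 22.5 = 11.250
  age 3: 0.29 × 34.1 = 9.889
  age 4: 0.23 × 44.1 = 10.143
  age 5: 0.14 × 71.5 = 10.010
Maximum at age 2 (11.250).

2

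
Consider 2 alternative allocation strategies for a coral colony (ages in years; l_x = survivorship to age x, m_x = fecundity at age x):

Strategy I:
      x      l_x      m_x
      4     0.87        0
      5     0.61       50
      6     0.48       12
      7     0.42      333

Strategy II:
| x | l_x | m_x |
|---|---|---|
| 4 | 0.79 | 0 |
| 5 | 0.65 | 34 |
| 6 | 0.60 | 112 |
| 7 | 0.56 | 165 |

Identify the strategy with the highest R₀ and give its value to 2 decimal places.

181.70

Strategy I: R₀ = 0.87×0 + 0.61×50 + 0.48×12 + 0.42×333 = 176.1200
Strategy II: R₀ = 0.79×0 + 0.65×34 + 0.60×112 + 0.56×165 = 181.7000
Highest R₀: strategy II with 181.7000.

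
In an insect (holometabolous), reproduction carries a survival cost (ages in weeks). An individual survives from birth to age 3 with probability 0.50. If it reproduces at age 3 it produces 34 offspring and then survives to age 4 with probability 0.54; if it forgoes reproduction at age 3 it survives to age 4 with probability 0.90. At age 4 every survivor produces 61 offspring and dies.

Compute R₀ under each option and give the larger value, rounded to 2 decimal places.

breed at age 3: R₀ = 0.50 × (34 + 0.54 × 61) = 0.50 × 66.9400 = 33.4700
delay to age 4: R₀ = 0.50 × (0.90 × 61) = 0.50 × 54.9000 = 27.4500
Higher: breed at age 3 (33.4700).

33.47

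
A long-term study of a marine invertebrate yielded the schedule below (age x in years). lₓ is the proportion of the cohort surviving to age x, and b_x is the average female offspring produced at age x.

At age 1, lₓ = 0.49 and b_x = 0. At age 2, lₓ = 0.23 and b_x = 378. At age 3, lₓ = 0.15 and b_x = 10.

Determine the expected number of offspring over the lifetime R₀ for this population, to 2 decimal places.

R₀ = Σ lₓ b_x:
  age 1: 0.49 × 0 = 0.0000
  age 2: 0.23 × 378 = 86.9400
  age 3: 0.15 × 10 = 1.5000
R₀ = 0.0000 + 86.9400 + 1.5000 = 88.4400

88.44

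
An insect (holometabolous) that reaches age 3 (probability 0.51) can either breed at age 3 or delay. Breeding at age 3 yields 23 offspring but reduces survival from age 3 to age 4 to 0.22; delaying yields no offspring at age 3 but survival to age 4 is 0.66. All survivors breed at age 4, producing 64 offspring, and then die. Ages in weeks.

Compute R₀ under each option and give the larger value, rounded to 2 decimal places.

21.54

breed at age 3: R₀ = 0.51 × (23 + 0.22 × 64) = 0.51 × 37.0800 = 18.9108
delay to age 4: R₀ = 0.51 × (0.66 × 64) = 0.51 × 42.2400 = 21.5424
Higher: delay to age 4 (21.5424).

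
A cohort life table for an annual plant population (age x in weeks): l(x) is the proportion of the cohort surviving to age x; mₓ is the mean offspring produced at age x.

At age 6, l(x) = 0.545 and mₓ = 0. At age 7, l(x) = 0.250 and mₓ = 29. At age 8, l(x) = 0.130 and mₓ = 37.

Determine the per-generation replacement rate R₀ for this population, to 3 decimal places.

12.060

R₀ = Σ l(x) mₓ:
  age 6: 0.545 × 0 = 0.0000
  age 7: 0.250 × 29 = 7.2500
  age 8: 0.130 × 37 = 4.8100
R₀ = 0.0000 + 7.2500 + 4.8100 = 12.0600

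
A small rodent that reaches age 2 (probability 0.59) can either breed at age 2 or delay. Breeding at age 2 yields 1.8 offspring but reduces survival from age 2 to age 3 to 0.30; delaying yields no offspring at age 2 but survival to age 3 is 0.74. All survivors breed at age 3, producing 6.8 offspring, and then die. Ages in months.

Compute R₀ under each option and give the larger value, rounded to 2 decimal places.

breed at age 2: R₀ = 0.59 × (1.8 + 0.30 × 6.8) = 0.59 × 3.8400 = 2.2656
delay to age 3: R₀ = 0.59 × (0.74 × 6.8) = 0.59 × 5.0320 = 2.9689
Higher: delay to age 3 (2.9689).

2.97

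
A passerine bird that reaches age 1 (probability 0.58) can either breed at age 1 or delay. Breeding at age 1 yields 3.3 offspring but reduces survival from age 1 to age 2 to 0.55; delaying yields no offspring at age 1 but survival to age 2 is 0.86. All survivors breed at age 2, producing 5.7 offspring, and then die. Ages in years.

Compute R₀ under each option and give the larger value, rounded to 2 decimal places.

breed at age 1: R₀ = 0.58 × (3.3 + 0.55 × 5.7) = 0.58 × 6.4350 = 3.7323
delay to age 2: R₀ = 0.58 × (0.86 × 5.7) = 0.58 × 4.9020 = 2.8432
Higher: breed at age 1 (3.7323).

3.73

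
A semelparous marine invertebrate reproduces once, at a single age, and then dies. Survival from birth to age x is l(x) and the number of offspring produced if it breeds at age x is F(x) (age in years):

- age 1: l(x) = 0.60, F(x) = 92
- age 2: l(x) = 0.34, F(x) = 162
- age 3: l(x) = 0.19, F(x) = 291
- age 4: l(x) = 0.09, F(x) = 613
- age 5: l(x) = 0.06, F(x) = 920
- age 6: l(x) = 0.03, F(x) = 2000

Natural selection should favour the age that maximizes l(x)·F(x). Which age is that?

6

Expected offspring if breeding at age x = l(x) × F(x):
  age 1: 0.60 × 92 = 55.200
  age 2: 0.34 × 162 = 55.080
  age 3: 0.19 × 291 = 55.290
  age 4: 0.09 × 613 = 55.170
  age 5: 0.06 × 920 = 55.200
  age 6: 0.03 × 2000 = 60.000
Maximum at age 6 (60.000).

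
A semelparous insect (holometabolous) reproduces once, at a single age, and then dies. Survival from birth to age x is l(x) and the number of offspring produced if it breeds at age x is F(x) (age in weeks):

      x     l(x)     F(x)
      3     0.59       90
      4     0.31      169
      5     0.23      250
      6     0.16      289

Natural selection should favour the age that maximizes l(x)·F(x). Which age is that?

5

Expected offspring if breeding at age x = l(x) × F(x):
  age 3: 0.59 × 90 = 53.100
  age 4: 0.31 × 169 = 52.390
  age 5: 0.23 × 250 = 57.500
  age 6: 0.16 × 289 = 46.240
Maximum at age 5 (57.500).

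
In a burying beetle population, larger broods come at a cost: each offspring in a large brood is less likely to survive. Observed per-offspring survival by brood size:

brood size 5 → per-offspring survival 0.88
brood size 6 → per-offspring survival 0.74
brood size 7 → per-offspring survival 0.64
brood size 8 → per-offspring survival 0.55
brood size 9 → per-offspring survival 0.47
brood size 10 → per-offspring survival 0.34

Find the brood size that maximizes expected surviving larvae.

7

Expected surviving larvae = c × s(c):
  c=5: 5 × 0.88 = 4.400
  c=6: 6 × 0.74 = 4.440
  c=7: 7 × 0.64 = 4.480
  c=8: 8 × 0.55 = 4.400
  c=9: 9 × 0.47 = 4.230
  c=10: 10 × 0.34 = 3.400
Maximum at c = 7 (4.480 surviving larvae).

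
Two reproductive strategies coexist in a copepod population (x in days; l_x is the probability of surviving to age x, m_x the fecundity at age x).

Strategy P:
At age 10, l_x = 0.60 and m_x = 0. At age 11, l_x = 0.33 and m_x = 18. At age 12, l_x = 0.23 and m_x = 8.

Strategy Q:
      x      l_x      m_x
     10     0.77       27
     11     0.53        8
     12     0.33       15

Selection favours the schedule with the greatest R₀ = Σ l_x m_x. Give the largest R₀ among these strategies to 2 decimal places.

29.98

Strategy P: R₀ = 0.60×0 + 0.33×18 + 0.23×8 = 7.7800
Strategy Q: R₀ = 0.77×27 + 0.53×8 + 0.33×15 = 29.9800
Highest R₀: strategy Q with 29.9800.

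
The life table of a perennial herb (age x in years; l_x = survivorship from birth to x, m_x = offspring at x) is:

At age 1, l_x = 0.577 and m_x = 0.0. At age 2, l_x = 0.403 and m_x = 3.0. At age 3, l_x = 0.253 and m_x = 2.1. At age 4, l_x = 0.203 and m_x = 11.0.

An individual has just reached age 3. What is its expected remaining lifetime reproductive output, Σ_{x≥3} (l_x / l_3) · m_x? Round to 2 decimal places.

10.93

l_3 = 0.253. Conditional survival from age 3 to x is l_x / l_3.
  x=3: (0.253/0.253) × 2.1 = 2.1000
  x=4: (0.203/0.253) × 11.0 = 8.8261
Sum = 2.1000 + 8.8261 = 10.9261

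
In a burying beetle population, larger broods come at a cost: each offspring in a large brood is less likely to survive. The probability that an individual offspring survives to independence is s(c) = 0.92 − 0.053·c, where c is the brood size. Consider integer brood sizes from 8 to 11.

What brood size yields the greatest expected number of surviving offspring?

Expected surviving offspring = c × s(c):
  c=8: 8 × 0.496 = 3.968
  c=9: 9 × 0.443 = 3.987
  c=10: 10 × 0.390 = 3.900
  c=11: 11 × 0.337 = 3.707
Maximum at c = 9 (3.987 surviving offspring).

9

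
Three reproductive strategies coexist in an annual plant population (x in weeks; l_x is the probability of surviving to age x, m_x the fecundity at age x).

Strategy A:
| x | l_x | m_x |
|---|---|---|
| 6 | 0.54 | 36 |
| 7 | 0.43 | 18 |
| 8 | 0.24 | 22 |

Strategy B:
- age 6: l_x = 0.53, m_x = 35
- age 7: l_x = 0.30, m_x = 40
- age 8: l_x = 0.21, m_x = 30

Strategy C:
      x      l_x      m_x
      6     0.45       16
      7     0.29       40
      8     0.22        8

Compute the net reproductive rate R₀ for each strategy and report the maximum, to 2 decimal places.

36.85

Strategy A: R₀ = 0.54×36 + 0.43×18 + 0.24×22 = 32.4600
Strategy B: R₀ = 0.53×35 + 0.30×40 + 0.21×30 = 36.8500
Strategy C: R₀ = 0.45×16 + 0.29×40 + 0.22×8 = 20.5600
Highest R₀: strategy B with 36.8500.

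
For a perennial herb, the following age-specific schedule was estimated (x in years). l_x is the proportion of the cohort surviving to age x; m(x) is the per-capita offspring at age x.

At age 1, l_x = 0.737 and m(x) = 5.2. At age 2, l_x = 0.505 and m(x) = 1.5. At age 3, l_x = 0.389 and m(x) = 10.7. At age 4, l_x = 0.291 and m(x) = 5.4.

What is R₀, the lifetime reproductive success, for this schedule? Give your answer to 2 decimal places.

R₀ = Σ l_x m(x):
  age 1: 0.737 × 5.2 = 3.8324
  age 2: 0.505 × 1.5 = 0.7575
  age 3: 0.389 × 10.7 = 4.1623
  age 4: 0.291 × 5.4 = 1.5714
R₀ = 3.8324 + 0.7575 + 4.1623 + 1.5714 = 10.3236

10.32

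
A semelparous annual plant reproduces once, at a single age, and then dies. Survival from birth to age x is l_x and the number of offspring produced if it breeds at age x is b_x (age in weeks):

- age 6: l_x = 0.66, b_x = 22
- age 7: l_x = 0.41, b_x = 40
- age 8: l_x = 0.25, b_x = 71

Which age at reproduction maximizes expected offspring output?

Expected offspring if breeding at age x = l_x × b_x:
  age 6: 0.66 × 22 = 14.520
  age 7: 0.41 × 40 = 16.400
  age 8: 0.25 × 71 = 17.750
Maximum at age 8 (17.750).

8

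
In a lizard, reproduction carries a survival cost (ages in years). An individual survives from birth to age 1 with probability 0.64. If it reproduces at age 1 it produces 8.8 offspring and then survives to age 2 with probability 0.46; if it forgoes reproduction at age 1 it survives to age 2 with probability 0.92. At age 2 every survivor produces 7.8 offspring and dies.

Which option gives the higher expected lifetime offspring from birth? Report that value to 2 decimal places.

7.93

breed at age 1: R₀ = 0.64 × (8.8 + 0.46 × 7.8) = 0.64 × 12.3880 = 7.9283
delay to age 2: R₀ = 0.64 × (0.92 × 7.8) = 0.64 × 7.1760 = 4.5926
Higher: breed at age 1 (7.9283).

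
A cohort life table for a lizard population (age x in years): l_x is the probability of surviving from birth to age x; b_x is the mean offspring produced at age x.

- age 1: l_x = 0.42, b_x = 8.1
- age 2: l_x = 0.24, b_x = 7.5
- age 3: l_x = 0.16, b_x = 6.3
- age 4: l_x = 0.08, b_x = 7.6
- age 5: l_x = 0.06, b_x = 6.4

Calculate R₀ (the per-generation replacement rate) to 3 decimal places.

R₀ = Σ l_x b_x:
  age 1: 0.42 × 8.1 = 3.4020
  age 2: 0.24 × 7.5 = 1.8000
  age 3: 0.16 × 6.3 = 1.0080
  age 4: 0.08 × 7.6 = 0.6080
  age 5: 0.06 × 6.4 = 0.3840
R₀ = 3.4020 + 1.8000 + 1.0080 + 0.6080 + 0.3840 = 7.2020

7.202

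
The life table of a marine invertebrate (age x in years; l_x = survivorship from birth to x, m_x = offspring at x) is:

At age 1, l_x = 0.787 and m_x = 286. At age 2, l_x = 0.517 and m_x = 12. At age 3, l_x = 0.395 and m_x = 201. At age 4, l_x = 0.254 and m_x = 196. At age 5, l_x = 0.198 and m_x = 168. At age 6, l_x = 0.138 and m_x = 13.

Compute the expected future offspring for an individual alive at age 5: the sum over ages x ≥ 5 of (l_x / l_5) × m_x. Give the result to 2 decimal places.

l_5 = 0.198. Conditional survival from age 5 to x is l_x / l_5.
  x=5: (0.198/0.198) × 168 = 168.0000
  x=6: (0.138/0.198) × 13 = 9.0606
Sum = 168.0000 + 9.0606 = 177.0606

177.06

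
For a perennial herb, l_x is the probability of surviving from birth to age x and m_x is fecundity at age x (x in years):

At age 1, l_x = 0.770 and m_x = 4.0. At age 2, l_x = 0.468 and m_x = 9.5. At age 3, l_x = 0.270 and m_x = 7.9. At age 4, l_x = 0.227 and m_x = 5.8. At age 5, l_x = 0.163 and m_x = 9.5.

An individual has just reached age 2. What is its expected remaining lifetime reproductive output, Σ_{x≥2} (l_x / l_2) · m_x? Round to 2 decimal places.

l_2 = 0.468. Conditional survival from age 2 to x is l_x / l_2.
  x=2: (0.468/0.468) × 9.5 = 9.5000
  x=3: (0.270/0.468) × 7.9 = 4.5577
  x=4: (0.227/0.468) × 5.8 = 2.8132
  x=5: (0.163/0.468) × 9.5 = 3.3088
Sum = 9.5000 + 4.5577 + 2.8132 + 3.3088 = 20.1797

20.18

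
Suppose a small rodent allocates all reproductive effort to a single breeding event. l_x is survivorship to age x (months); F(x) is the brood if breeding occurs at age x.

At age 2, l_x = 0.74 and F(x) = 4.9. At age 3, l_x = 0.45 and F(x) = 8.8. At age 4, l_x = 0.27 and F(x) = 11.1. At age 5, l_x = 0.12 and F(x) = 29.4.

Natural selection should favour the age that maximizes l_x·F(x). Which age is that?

3

Expected offspring if breeding at age x = l_x × F(x):
  age 2: 0.74 × 4.9 = 3.626
  age 3: 0.45 × 8.8 = 3.960
  age 4: 0.27 × 11.1 = 2.997
  age 5: 0.12 × 29.4 = 3.528
Maximum at age 3 (3.960).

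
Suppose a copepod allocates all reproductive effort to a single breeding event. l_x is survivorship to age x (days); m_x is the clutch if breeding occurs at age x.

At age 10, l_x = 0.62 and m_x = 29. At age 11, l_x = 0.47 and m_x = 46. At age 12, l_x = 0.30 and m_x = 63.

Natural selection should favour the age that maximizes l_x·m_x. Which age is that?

11

Expected offspring if breeding at age x = l_x × m_x:
  age 10: 0.62 × 29 = 17.980
  age 11: 0.47 × 46 = 21.620
  age 12: 0.30 × 63 = 18.900
Maximum at age 11 (21.620).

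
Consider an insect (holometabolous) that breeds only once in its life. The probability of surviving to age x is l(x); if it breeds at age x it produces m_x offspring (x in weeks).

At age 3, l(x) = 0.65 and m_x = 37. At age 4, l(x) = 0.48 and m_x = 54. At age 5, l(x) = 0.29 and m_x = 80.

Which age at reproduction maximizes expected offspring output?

4

Expected offspring if breeding at age x = l(x) × m_x:
  age 3: 0.65 × 37 = 24.050
  age 4: 0.48 × 54 = 25.920
  age 5: 0.29 × 80 = 23.200
Maximum at age 4 (25.920).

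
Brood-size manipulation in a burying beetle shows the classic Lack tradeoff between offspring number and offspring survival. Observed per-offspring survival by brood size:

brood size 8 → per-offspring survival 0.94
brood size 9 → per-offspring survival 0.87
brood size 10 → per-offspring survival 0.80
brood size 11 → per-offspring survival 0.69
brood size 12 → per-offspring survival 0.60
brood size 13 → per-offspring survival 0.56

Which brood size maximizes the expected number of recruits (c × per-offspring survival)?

Expected recruits = c × s(c):
  c=8: 8 × 0.94 = 7.520
  c=9: 9 × 0.87 = 7.830
  c=10: 10 × 0.80 = 8.000
  c=11: 11 × 0.69 = 7.590
  c=12: 12 × 0.60 = 7.200
  c=13: 13 × 0.56 = 7.280
Maximum at c = 10 (8.000 recruits).

10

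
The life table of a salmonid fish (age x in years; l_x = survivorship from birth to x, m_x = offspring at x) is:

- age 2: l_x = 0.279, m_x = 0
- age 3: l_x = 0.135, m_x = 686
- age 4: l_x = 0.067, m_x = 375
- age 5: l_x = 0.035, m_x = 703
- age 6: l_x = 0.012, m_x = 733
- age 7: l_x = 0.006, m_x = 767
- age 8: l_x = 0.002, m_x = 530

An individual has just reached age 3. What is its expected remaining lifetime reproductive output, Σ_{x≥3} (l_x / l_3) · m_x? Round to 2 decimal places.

l_3 = 0.135. Conditional survival from age 3 to x is l_x / l_3.
  x=3: (0.135/0.135) × 686 = 686.0000
  x=4: (0.067/0.135) × 375 = 186.1111
  x=5: (0.035/0.135) × 703 = 182.2593
  x=6: (0.012/0.135) × 733 = 65.1556
  x=7: (0.006/0.135) × 767 = 34.0889
  x=8: (0.002/0.135) × 530 = 7.8519
Sum = 686.0000 + 186.1111 + 182.2593 + 65.1556 + 34.0889 + 7.8519 = 1161.4667

1161.47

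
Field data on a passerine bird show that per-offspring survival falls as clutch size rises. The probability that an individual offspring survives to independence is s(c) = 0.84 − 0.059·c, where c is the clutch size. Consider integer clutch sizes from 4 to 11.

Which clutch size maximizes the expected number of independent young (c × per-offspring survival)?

7

Expected independent young = c × s(c):
  c=4: 4 × 0.604 = 2.416
  c=5: 5 × 0.545 = 2.725
  c=6: 6 × 0.486 = 2.916
  c=7: 7 × 0.427 = 2.989
  c=8: 8 × 0.368 = 2.944
  c=9: 9 × 0.309 = 2.781
  c=10: 10 × 0.250 = 2.500
  c=11: 11 × 0.191 = 2.101
Maximum at c = 7 (2.989 independent young).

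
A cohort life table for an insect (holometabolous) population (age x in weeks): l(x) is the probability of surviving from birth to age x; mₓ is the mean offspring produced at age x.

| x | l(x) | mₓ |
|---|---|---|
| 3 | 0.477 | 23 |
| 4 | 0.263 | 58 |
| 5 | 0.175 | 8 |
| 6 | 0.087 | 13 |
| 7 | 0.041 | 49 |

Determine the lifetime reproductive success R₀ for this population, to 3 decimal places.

30.765

R₀ = Σ l(x) mₓ:
  age 3: 0.477 × 23 = 10.9710
  age 4: 0.263 × 58 = 15.2540
  age 5: 0.175 × 8 = 1.4000
  age 6: 0.087 × 13 = 1.1310
  age 7: 0.041 × 49 = 2.0090
R₀ = 10.9710 + 15.2540 + 1.4000 + 1.1310 + 2.0090 = 30.7650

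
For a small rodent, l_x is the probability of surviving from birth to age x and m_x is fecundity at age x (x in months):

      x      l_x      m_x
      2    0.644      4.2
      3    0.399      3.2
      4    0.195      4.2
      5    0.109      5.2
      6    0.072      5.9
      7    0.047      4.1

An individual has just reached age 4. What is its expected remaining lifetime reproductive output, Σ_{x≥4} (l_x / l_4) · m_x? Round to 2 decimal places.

10.27

l_4 = 0.195. Conditional survival from age 4 to x is l_x / l_4.
  x=4: (0.195/0.195) × 4.2 = 4.2000
  x=5: (0.109/0.195) × 5.2 = 2.9067
  x=6: (0.072/0.195) × 5.9 = 2.1785
  x=7: (0.047/0.195) × 4.1 = 0.9882
Sum = 4.2000 + 2.9067 + 2.1785 + 0.9882 = 10.2733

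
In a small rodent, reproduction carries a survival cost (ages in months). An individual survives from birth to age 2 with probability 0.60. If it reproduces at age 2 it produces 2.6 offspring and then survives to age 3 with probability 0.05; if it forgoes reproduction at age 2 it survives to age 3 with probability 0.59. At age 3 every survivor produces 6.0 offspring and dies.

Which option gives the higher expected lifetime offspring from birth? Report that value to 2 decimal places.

2.12

breed at age 2: R₀ = 0.60 × (2.6 + 0.05 × 6.0) = 0.60 × 2.9000 = 1.7400
delay to age 3: R₀ = 0.60 × (0.59 × 6.0) = 0.60 × 3.5400 = 2.1240
Higher: delay to age 3 (2.1240).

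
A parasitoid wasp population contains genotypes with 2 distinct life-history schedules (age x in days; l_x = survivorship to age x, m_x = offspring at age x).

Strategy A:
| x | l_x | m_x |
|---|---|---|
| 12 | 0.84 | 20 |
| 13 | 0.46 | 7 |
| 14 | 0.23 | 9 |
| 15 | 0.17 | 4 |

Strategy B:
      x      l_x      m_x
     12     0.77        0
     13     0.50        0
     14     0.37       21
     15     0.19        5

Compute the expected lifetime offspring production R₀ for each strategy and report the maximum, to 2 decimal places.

Strategy A: R₀ = 0.84×20 + 0.46×7 + 0.23×9 + 0.17×4 = 22.7700
Strategy B: R₀ = 0.77×0 + 0.50×0 + 0.37×21 + 0.19×5 = 8.7200
Highest R₀: strategy A with 22.7700.

22.77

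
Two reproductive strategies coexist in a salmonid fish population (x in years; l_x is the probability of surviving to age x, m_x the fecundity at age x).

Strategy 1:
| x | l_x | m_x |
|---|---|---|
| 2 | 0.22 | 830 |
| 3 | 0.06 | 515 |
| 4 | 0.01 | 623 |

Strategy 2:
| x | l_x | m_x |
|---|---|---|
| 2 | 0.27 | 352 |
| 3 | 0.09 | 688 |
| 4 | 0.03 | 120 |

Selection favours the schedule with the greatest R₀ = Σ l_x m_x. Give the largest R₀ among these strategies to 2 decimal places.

219.73

Strategy 1: R₀ = 0.22×830 + 0.06×515 + 0.01×623 = 219.7300
Strategy 2: R₀ = 0.27×352 + 0.09×688 + 0.03×120 = 160.5600
Highest R₀: strategy 1 with 219.7300.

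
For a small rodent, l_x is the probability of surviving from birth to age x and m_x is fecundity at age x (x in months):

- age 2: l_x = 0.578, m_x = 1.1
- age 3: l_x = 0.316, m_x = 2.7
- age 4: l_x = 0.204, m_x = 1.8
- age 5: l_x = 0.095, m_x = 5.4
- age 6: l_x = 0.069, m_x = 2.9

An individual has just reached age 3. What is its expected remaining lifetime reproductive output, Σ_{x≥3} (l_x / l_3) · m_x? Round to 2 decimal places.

l_3 = 0.316. Conditional survival from age 3 to x is l_x / l_3.
  x=3: (0.316/0.316) × 2.7 = 2.7000
  x=4: (0.204/0.316) × 1.8 = 1.1620
  x=5: (0.095/0.316) × 5.4 = 1.6234
  x=6: (0.069/0.316) × 2.9 = 0.6332
Sum = 2.7000 + 1.1620 + 1.6234 + 0.6332 = 6.1187

6.12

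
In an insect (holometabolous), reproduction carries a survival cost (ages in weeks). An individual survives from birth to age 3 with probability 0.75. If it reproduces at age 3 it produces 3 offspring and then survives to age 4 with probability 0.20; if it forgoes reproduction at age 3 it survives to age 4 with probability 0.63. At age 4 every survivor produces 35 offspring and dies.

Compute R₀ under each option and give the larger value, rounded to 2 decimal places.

breed at age 3: R₀ = 0.75 × (3 + 0.20 × 35) = 0.75 × 10.0000 = 7.5000
delay to age 4: R₀ = 0.75 × (0.63 × 35) = 0.75 × 22.0500 = 16.5375
Higher: delay to age 4 (16.5375).

16.54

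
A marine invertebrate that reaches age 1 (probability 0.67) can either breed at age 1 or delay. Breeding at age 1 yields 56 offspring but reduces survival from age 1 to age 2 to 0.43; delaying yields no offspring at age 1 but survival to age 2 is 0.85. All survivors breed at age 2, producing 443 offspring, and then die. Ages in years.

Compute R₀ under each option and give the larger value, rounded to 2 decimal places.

breed at age 1: R₀ = 0.67 × (56 + 0.43 × 443) = 0.67 × 246.4900 = 165.1483
delay to age 2: R₀ = 0.67 × (0.85 × 443) = 0.67 × 376.5500 = 252.2885
Higher: delay to age 2 (252.2885).

252.29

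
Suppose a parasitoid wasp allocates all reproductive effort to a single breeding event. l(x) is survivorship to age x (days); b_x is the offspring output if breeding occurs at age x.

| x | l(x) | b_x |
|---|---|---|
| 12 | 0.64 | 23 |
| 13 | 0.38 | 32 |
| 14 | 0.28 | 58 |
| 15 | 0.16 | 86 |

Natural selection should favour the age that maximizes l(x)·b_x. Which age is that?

Expected offspring if breeding at age x = l(x) × b_x:
  age 12: 0.64 × 23 = 14.720
  age 13: 0.38 × 32 = 12.160
  age 14: 0.28 × 58 = 16.240
  age 15: 0.16 × 86 = 13.760
Maximum at age 14 (16.240).

14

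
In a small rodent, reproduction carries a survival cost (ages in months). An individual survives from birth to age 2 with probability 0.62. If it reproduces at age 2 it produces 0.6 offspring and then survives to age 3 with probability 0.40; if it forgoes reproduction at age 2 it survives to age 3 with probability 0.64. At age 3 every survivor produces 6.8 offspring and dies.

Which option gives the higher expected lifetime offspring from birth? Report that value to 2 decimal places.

2.70

breed at age 2: R₀ = 0.62 × (0.6 + 0.40 × 6.8) = 0.62 × 3.3200 = 2.0584
delay to age 3: R₀ = 0.62 × (0.64 × 6.8) = 0.62 × 4.3520 = 2.6982
Higher: delay to age 3 (2.6982).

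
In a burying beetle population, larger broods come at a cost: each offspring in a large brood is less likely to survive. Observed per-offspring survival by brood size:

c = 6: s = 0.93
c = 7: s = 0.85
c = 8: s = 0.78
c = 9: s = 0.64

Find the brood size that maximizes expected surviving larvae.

8

Expected surviving larvae = c × s(c):
  c=6: 6 × 0.93 = 5.580
  c=7: 7 × 0.85 = 5.950
  c=8: 8 × 0.78 = 6.240
  c=9: 9 × 0.64 = 5.760
Maximum at c = 8 (6.240 surviving larvae).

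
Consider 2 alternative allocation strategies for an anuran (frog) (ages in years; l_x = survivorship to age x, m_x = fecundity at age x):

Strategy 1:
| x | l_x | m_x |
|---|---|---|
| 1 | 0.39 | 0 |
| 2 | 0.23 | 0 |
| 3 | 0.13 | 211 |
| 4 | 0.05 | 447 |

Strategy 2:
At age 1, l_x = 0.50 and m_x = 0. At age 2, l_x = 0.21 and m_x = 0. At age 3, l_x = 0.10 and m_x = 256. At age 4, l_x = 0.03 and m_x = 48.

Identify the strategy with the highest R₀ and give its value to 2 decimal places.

49.78

Strategy 1: R₀ = 0.39×0 + 0.23×0 + 0.13×211 + 0.05×447 = 49.7800
Strategy 2: R₀ = 0.50×0 + 0.21×0 + 0.10×256 + 0.03×48 = 27.0400
Highest R₀: strategy 1 with 49.7800.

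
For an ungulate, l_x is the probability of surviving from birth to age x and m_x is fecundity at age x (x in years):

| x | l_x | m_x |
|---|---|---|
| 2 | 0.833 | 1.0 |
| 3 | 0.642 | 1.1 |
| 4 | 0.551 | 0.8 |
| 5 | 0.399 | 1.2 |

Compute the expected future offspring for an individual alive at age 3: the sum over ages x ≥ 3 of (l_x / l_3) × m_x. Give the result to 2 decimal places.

2.53

l_3 = 0.642. Conditional survival from age 3 to x is l_x / l_3.
  x=3: (0.642/0.642) × 1.1 = 1.1000
  x=4: (0.551/0.642) × 0.8 = 0.6866
  x=5: (0.399/0.642) × 1.2 = 0.7458
Sum = 1.1000 + 0.6866 + 0.7458 = 2.5324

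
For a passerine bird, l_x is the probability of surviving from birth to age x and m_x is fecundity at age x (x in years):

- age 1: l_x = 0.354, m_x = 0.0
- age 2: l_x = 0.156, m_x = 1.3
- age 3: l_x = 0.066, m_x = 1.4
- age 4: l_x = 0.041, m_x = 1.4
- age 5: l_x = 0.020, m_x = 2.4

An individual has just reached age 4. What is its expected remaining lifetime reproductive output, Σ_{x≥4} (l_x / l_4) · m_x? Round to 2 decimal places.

l_4 = 0.041. Conditional survival from age 4 to x is l_x / l_4.
  x=4: (0.041/0.041) × 1.4 = 1.4000
  x=5: (0.020/0.041) × 2.4 = 1.1707
Sum = 1.4000 + 1.1707 = 2.5707

2.57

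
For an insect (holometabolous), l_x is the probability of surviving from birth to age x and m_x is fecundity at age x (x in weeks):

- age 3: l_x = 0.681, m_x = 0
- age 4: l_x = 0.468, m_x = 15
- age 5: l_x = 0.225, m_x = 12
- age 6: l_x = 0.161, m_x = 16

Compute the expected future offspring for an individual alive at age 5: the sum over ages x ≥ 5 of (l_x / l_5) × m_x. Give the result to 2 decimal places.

l_5 = 0.225. Conditional survival from age 5 to x is l_x / l_5.
  x=5: (0.225/0.225) × 12 = 12.0000
  x=6: (0.161/0.225) × 16 = 11.4489
Sum = 12.0000 + 11.4489 = 23.4489

23.45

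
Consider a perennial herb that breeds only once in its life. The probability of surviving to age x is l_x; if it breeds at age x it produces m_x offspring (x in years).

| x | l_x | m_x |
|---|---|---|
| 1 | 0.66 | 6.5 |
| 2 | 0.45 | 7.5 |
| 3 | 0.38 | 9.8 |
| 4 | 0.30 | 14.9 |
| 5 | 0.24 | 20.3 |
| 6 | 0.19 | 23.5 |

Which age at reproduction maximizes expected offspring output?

Expected offspring if breeding at age x = l_x × m_x:
  age 1: 0.66 × 6.5 = 4.290
  age 2: 0.45 × 7.5 = 3.375
  age 3: 0.38 × 9.8 = 3.724
  age 4: 0.30 × 14.9 = 4.470
  age 5: 0.24 × 20.3 = 4.872
  age 6: 0.19 × 23.5 = 4.465
Maximum at age 5 (4.872).

5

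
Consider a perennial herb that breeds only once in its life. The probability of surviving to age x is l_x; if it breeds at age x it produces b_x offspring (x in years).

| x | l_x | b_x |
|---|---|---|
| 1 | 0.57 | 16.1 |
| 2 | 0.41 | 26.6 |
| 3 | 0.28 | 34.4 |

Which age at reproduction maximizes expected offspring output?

2

Expected offspring if breeding at age x = l_x × b_x:
  age 1: 0.57 × 16.1 = 9.177
  age 2: 0.41 × 26.6 = 10.906
  age 3: 0.28 × 34.4 = 9.632
Maximum at age 2 (10.906).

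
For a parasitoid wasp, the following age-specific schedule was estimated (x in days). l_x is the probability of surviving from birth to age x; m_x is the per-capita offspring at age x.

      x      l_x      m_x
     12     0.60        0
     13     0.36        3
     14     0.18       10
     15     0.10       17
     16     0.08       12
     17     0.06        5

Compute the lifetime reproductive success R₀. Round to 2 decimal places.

5.84

R₀ = Σ l_x m_x:
  age 12: 0.60 × 0 = 0.0000
  age 13: 0.36 × 3 = 1.0800
  age 14: 0.18 × 10 = 1.8000
  age 15: 0.10 × 17 = 1.7000
  age 16: 0.08 × 12 = 0.9600
  age 17: 0.06 × 5 = 0.3000
R₀ = 0.0000 + 1.0800 + 1.8000 + 1.7000 + 0.9600 + 0.3000 = 5.8400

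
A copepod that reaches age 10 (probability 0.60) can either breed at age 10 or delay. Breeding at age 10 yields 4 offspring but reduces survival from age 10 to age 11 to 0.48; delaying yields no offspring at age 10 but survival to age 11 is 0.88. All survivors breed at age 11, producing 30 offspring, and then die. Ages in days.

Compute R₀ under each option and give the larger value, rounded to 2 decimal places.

breed at age 10: R₀ = 0.60 × (4 + 0.48 × 30) = 0.60 × 18.4000 = 11.0400
delay to age 11: R₀ = 0.60 × (0.88 × 30) = 0.60 × 26.4000 = 15.8400
Higher: delay to age 11 (15.8400).

15.84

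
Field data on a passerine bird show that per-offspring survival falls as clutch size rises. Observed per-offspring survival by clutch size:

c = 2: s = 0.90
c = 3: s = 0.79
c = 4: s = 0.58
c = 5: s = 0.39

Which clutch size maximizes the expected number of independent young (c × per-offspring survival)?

3

Expected independent young = c × s(c):
  c=2: 2 × 0.90 = 1.800
  c=3: 3 × 0.79 = 2.370
  c=4: 4 × 0.58 = 2.320
  c=5: 5 × 0.39 = 1.950
Maximum at c = 3 (2.370 independent young).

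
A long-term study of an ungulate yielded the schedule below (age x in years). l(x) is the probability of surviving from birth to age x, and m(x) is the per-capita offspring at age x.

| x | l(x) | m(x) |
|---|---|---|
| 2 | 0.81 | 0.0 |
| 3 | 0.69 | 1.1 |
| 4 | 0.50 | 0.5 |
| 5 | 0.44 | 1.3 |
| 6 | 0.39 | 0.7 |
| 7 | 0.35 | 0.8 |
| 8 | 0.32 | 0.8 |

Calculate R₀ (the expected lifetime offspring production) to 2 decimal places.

2.39

R₀ = Σ l(x) m(x):
  age 2: 0.81 × 0.0 = 0.0000
  age 3: 0.69 × 1.1 = 0.7590
  age 4: 0.50 × 0.5 = 0.2500
  age 5: 0.44 × 1.3 = 0.5720
  age 6: 0.39 × 0.7 = 0.2730
  age 7: 0.35 × 0.8 = 0.2800
  age 8: 0.32 × 0.8 = 0.2560
R₀ = 0.0000 + 0.7590 + 0.2500 + 0.5720 + 0.2730 + 0.2800 + 0.2560 = 2.3900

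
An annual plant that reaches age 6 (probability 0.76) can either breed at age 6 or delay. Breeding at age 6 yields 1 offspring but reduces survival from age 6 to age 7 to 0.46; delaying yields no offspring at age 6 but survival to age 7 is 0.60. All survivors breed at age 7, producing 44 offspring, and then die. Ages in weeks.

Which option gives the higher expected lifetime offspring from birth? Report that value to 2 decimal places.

breed at age 6: R₀ = 0.76 × (1 + 0.46 × 44) = 0.76 × 21.2400 = 16.1424
delay to age 7: R₀ = 0.76 × (0.60 × 44) = 0.76 × 26.4000 = 20.0640
Higher: delay to age 7 (20.0640).

20.06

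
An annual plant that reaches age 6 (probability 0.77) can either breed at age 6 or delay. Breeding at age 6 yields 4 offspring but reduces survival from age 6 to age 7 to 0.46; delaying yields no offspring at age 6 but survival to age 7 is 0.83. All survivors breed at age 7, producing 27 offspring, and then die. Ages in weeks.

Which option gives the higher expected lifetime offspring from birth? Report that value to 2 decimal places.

breed at age 6: R₀ = 0.77 × (4 + 0.46 × 27) = 0.77 × 16.4200 = 12.6434
delay to age 7: R₀ = 0.77 × (0.83 × 27) = 0.77 × 22.4100 = 17.2557
Higher: delay to age 7 (17.2557).

17.26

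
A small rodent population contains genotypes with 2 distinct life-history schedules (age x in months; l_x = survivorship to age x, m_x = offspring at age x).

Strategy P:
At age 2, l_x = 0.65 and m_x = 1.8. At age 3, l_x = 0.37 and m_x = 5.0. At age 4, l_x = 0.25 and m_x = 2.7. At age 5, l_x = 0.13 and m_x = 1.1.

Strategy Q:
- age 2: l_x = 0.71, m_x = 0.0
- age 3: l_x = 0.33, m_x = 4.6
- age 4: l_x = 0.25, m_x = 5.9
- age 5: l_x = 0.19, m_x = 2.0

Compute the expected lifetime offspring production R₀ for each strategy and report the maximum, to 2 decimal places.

Strategy P: R₀ = 0.65×1.8 + 0.37×5.0 + 0.25×2.7 + 0.13×1.1 = 3.8380
Strategy Q: R₀ = 0.71×0.0 + 0.33×4.6 + 0.25×5.9 + 0.19×2.0 = 3.3730
Highest R₀: strategy P with 3.8380.

3.84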